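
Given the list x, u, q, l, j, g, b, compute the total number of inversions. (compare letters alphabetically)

Element-by-element contributions:
x → u, q, l, j, g, b → 6
u → q, l, j, g, b → 5
q → l, j, g, b → 4
l → j, g, b → 3
j → g, b → 2
g → b → 1
b → none → 0
Sum: 6 + 5 + 4 + 3 + 2 + 1 + 0 = 21

21 inversions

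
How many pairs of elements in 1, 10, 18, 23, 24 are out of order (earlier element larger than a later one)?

0

Listing every pair i<j with a[i]>a[j] (using 0-based positions):
(none)
That's 0 pairs.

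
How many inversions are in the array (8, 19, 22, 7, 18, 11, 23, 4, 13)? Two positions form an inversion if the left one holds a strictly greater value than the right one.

19

Count, for each position, how many later elements it exceeds:
8 → 7, 4 → 2
19 → 7, 18, 11, 4, 13 → 5
22 → 7, 18, 11, 4, 13 → 5
7 → 4 → 1
18 → 11, 4, 13 → 3
11 → 4 → 1
23 → 4, 13 → 2
4 → none → 0
13 → none → 0
Sum: 2 + 5 + 5 + 1 + 3 + 1 + 2 + 0 + 0 = 19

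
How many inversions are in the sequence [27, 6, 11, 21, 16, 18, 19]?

Inversions: 9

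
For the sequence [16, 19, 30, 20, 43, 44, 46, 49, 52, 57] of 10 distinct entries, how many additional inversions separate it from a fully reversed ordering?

Maximum inversions for 10 distinct elements is C(10, 2) = 10·9/2 = 45.
Current inversions — for each element, count later smaller elements:
16: 0
19: 0
30: 1
20: 0
43: 0
44: 0
46: 0
49: 0
52: 0
57: 0
Current total: 0 + 0 + 1 + 0 + 0 + 0 + 0 + 0 + 0 + 0 = 1
Shortfall: 45 − 1 = 44

44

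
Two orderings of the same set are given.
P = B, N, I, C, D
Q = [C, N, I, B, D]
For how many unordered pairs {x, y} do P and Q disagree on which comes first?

5 disagreeing pairs

Assign each item its position (1..5) in the first ordering, then rewrite the second ordering as that position sequence:
positions: B→1, N→2, I→3, C→4, D→5
second ordering as positions: [4, 2, 3, 1, 5]
Discordant pairs = inversions in this position sequence.
4: 2, 3, 1 → 3
2: 1 → 1
3: 1 → 1
1: 0
5: 0
Total: 3 + 1 + 1 + 0 + 0 = 5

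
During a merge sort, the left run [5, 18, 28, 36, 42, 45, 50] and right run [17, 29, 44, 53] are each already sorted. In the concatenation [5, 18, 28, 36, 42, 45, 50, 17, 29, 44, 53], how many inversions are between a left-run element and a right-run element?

Cross-inversions: 12

Count, for every r in R, how many entries of L exceed r:
r = 17: 18, 28, 36, 42, 45, 50 → 6
r = 29: 36, 42, 45, 50 → 4
r = 44: 45, 50 → 2
r = 53: none → 0
Cross-inversions: 6 + 4 + 2 + 0 = 12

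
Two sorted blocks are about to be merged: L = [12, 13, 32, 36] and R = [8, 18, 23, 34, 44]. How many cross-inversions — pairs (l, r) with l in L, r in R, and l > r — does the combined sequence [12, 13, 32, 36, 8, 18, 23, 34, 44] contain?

There are 9 cross-inversions.

For each element r of the right run, count left-run elements greater than r:
r = 8: 12, 13, 32, 36 → 4
r = 18: 32, 36 → 2
r = 23: 32, 36 → 2
r = 34: 36 → 1
r = 44: none → 0
Cross-inversions: 4 + 2 + 2 + 1 + 0 = 9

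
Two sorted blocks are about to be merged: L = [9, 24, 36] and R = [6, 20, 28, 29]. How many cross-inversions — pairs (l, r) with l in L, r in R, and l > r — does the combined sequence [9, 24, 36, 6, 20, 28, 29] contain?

7 cross-inversions

For each element r of the right run, count left-run elements greater than r:
r = 6: 9, 24, 36 → 3
r = 20: 24, 36 → 2
r = 28: 36 → 1
r = 29: 36 → 1
Cross-inversions: 3 + 2 + 1 + 1 = 7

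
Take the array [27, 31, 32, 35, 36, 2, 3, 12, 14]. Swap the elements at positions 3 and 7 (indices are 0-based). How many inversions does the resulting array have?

19 inversions

Positions 3 and 7 hold 35 and 12; after swapping, the array is [27, 31, 32, 12, 36, 2, 3, 35, 14].
Count, for each position, how many later elements it exceeds:
27: 4
31: 4
32: 4
12: 2
36: 4
2: 0
3: 0
35: 1
14: 0
Sum: 4 + 4 + 4 + 2 + 4 + 0 + 0 + 1 + 0 = 19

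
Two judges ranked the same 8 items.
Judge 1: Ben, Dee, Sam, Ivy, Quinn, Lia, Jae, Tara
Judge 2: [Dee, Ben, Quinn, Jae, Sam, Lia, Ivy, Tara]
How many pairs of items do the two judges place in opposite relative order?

7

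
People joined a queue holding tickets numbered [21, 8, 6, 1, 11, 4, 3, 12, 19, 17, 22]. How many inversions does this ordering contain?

20

Count, for each position, how many later elements it exceeds:
21: 9
8: 4
6: 3
1: 0
11: 2
4: 1
3: 0
12: 0
19: 1
17: 0
22: 0
Sum: 9 + 4 + 3 + 0 + 2 + 1 + 0 + 0 + 1 + 0 + 0 = 20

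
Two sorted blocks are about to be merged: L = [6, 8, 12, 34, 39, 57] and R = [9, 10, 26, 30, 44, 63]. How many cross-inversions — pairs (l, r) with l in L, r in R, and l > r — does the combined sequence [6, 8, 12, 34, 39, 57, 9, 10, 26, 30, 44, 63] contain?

There are 15 cross-inversions.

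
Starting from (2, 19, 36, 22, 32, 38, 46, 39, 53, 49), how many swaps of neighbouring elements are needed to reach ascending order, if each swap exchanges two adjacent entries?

Each adjacent swap fixes exactly one inversion, so the minimum swap count equals the number of inversions.
Count inversions — for each element, later elements that are smaller:
2: none → 0
19: none → 0
36: 22, 32 → 2
22: none → 0
32: none → 0
38: none → 0
46: 39 → 1
39: none → 0
53: 49 → 1
49: none → 0
Total inversions: 0 + 0 + 2 + 0 + 0 + 0 + 1 + 0 + 1 + 0 = 4

Adjacent swaps: 4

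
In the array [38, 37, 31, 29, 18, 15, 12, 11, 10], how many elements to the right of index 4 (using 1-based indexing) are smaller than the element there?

5

The element at index 4 is 29.
Elements after it: 18, 15, 12, 11, 10
Those smaller than 29: 18, 15, 12, 11, 10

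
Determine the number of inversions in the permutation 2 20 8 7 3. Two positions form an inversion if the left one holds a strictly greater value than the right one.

Inversions: 6

Count, for each position, how many later elements it exceeds:
2 → none → 0
20 → 8, 7, 3 → 3
8 → 7, 3 → 2
7 → 3 → 1
3 → none → 0
Sum: 0 + 3 + 2 + 1 + 0 = 6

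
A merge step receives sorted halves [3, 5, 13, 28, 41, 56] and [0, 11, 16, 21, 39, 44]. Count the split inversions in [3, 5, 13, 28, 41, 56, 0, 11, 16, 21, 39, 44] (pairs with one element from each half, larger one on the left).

Take each right-half value and tally the left-half values above it:
r = 0: 3, 5, 13, 28, 41, 56 → 6
r = 11: 13, 28, 41, 56 → 4
r = 16: 28, 41, 56 → 3
r = 21: 28, 41, 56 → 3
r = 39: 41, 56 → 2
r = 44: 56 → 1
Cross-inversions: 6 + 4 + 3 + 3 + 2 + 1 = 19

19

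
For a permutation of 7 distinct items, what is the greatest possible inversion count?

The maximum occurs when the array is in strictly decreasing order: every one of the C(7, 2) pairs is inverted.
C(7, 2) = 7·6/2 = 21

21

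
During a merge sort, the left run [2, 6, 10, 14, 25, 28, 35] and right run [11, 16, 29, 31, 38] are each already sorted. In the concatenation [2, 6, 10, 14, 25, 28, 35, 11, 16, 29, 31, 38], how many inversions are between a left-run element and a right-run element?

There are 9 split inversions.

Count, for every r in R, how many entries of L exceed r:
r = 11: 14, 25, 28, 35 → 4
r = 16: 25, 28, 35 → 3
r = 29: 35 → 1
r = 31: 35 → 1
r = 38: none → 0
Cross-inversions: 4 + 3 + 1 + 1 + 0 = 9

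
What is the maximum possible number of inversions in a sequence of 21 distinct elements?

A reversed (strictly descending) arrangement makes every pair an inversion, giving C(21, 2) inversions.
C(21, 2) = 21·20/2 = 210

210 inversions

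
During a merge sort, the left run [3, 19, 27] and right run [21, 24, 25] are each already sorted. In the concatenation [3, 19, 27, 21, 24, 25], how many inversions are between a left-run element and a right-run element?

3 split inversions

Take each right-half value and tally the left-half values above it:
r = 21: 27 → 1
r = 24: 27 → 1
r = 25: 27 → 1
Cross-inversions: 1 + 1 + 1 = 3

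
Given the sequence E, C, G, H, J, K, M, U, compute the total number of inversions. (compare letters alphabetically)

For each element, count later entries that are smaller:
E: 1
C: 0
G: 0
H: 0
J: 0
K: 0
M: 0
U: 0
Sum: 1 + 0 + 0 + 0 + 0 + 0 + 0 + 0 = 1

There is 1 inversion.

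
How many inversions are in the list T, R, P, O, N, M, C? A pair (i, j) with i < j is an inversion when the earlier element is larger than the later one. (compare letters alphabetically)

21 inversions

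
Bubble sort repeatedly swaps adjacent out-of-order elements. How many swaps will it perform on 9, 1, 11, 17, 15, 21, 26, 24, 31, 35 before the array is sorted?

There are 3 adjacent swaps.

Minimum adjacent swaps = number of inversions (each swap of adjacent out-of-order elements removes one inversion and no swap can remove more).
Count inversions — for each element, later elements that are smaller:
9: 1 → 1
1: none → 0
11: none → 0
17: 15 → 1
15: none → 0
21: none → 0
26: 24 → 1
24: none → 0
31: none → 0
35: none → 0
Total inversions: 1 + 0 + 0 + 1 + 0 + 0 + 1 + 0 + 0 + 0 = 3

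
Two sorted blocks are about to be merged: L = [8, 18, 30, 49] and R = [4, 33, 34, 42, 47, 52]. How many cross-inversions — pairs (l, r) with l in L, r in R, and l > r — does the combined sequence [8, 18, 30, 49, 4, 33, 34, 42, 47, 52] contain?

For each element r of the right run, count left-run elements greater than r:
r = 4: 8, 18, 30, 49 → 4
r = 33: 49 → 1
r = 34: 49 → 1
r = 42: 49 → 1
r = 47: 49 → 1
r = 52: none → 0
Cross-inversions: 4 + 1 + 1 + 1 + 1 + 0 = 8

8 split inversions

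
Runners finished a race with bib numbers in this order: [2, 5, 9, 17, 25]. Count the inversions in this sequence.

Element-by-element contributions:
2 → none → 0
5 → none → 0
9 → none → 0
17 → none → 0
25 → none → 0
Sum: 0 + 0 + 0 + 0 + 0 = 0

0 inversions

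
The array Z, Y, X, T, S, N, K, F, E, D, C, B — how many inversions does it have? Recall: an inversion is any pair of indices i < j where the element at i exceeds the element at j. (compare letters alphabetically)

66 inversions

Sweep left to right; for each value list the smaller values that follow it:
Z: 11
Y: 10
X: 9
T: 8
S: 7
N: 6
K: 5
F: 4
E: 3
D: 2
C: 1
B: 0
Sum: 11 + 10 + 9 + 8 + 7 + 6 + 5 + 4 + 3 + 2 + 1 + 0 = 66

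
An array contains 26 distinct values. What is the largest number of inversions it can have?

325

A reversed (strictly descending) arrangement makes every pair an inversion, giving C(26, 2) inversions.
C(26, 2) = 26·25/2 = 325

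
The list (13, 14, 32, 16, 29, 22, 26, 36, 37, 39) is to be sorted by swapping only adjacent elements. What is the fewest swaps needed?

Minimum adjacent swaps = number of inversions (each swap of adjacent out-of-order elements removes one inversion and no swap can remove more).
Count inversions — for each element, later elements that are smaller:
13: none → 0
14: none → 0
32: 16, 29, 22, 26 → 4
16: none → 0
29: 22, 26 → 2
22: none → 0
26: none → 0
36: none → 0
37: none → 0
39: none → 0
Total inversions: 0 + 0 + 4 + 0 + 2 + 0 + 0 + 0 + 0 + 0 = 6

There are 6 swaps.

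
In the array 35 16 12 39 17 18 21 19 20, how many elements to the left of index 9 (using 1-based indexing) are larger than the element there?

The element at index 9 is 20.
Elements before it: 35, 16, 12, 39, 17, 18, 21, 19
Those larger than 20: 35, 39, 21

3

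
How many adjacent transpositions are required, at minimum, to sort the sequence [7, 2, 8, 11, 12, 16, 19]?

Each adjacent swap fixes exactly one inversion, so the minimum swap count equals the number of inversions.
Count inversions — for each element, later elements that are smaller:
7: 2 → 1
2: none → 0
8: none → 0
11: none → 0
12: none → 0
16: none → 0
19: none → 0
Total inversions: 1 + 0 + 0 + 0 + 0 + 0 + 0 = 1

1 swap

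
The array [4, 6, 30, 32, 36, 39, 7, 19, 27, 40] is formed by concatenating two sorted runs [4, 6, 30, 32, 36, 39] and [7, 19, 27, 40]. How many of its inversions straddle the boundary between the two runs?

12

Count, for every r in R, how many entries of L exceed r:
r = 7: 30, 32, 36, 39 → 4
r = 19: 30, 32, 36, 39 → 4
r = 27: 30, 32, 36, 39 → 4
r = 40: none → 0
Cross-inversions: 4 + 4 + 4 + 0 = 12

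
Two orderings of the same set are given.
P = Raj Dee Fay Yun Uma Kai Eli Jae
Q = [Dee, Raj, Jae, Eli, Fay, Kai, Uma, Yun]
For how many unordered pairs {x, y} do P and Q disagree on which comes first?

13 disagreeing pairs

Assign each item its position (1..8) in the first ordering, then rewrite the second ordering as that position sequence:
positions: Raj→1, Dee→2, Fay→3, Yun→4, Uma→5, Kai→6, Eli→7, Jae→8
second ordering as positions: [2, 1, 8, 7, 3, 6, 5, 4]
Discordant pairs = inversions in this position sequence.
2: 1 → 1
1: 0
8: 7, 3, 6, 5, 4 → 5
7: 3, 6, 5, 4 → 4
3: 0
6: 5, 4 → 2
5: 4 → 1
4: 0
Total: 1 + 0 + 5 + 4 + 0 + 2 + 1 + 0 = 13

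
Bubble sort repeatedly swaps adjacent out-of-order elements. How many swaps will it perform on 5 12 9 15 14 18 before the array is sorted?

2 adjacent swaps

Minimum adjacent swaps = number of inversions (each swap of adjacent out-of-order elements removes one inversion and no swap can remove more).
Count inversions — for each element, later elements that are smaller:
5: none → 0
12: 9 → 1
9: none → 0
15: 14 → 1
14: none → 0
18: none → 0
Total inversions: 0 + 1 + 0 + 1 + 0 + 0 = 2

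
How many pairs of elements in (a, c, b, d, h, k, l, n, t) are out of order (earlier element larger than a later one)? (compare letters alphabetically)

Count, for each position, how many later elements it exceeds:
a: 0
c: 1
b: 0
d: 0
h: 0
k: 0
l: 0
n: 0
t: 0
Sum: 0 + 1 + 0 + 0 + 0 + 0 + 0 + 0 + 0 = 1

1 inversion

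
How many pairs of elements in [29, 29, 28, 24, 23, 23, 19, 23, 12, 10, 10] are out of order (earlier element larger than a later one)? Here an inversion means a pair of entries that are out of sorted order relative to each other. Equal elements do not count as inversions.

49

Count, for each position, how many later elements it exceeds:
29 → 28, 24, 23, 23, 19, 23, 12, 10, 10 → 9
29 → 28, 24, 23, 23, 19, 23, 12, 10, 10 → 9
28 → 24, 23, 23, 19, 23, 12, 10, 10 → 8
24 → 23, 23, 19, 23, 12, 10, 10 → 7
23 → 19, 12, 10, 10 → 4
23 → 19, 12, 10, 10 → 4
19 → 12, 10, 10 → 3
23 → 12, 10, 10 → 3
12 → 10, 10 → 2
10 → none → 0
10 → none → 0
Sum: 9 + 9 + 8 + 7 + 4 + 4 + 3 + 3 + 2 + 0 + 0 = 49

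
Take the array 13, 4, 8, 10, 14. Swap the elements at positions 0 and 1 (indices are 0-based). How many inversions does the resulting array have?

2 inversions

Positions 0 and 1 hold 13 and 4; after swapping, the array is [4, 13, 8, 10, 14].
Sweep left to right; for each value list the smaller values that follow it:
4: 0
13: 2
8: 0
10: 0
14: 0
Sum: 0 + 2 + 0 + 0 + 0 = 2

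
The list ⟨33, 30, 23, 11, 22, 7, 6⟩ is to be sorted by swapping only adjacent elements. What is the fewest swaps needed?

There are 20 adjacent swaps.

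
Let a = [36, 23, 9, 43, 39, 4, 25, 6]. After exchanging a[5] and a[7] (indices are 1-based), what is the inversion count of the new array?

17

Positions 5 and 7 hold 39 and 25; after swapping, the array is [36, 23, 9, 43, 25, 4, 39, 6].
Count, for each position, how many later elements it exceeds:
36: 5
23: 3
9: 2
43: 4
25: 2
4: 0
39: 1
6: 0
Sum: 5 + 3 + 2 + 4 + 2 + 0 + 1 + 0 = 17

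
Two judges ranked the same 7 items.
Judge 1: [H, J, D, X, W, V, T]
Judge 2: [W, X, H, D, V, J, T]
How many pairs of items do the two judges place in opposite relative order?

Assign each item its position (1..7) in the first ordering, then rewrite the second ordering as that position sequence:
positions: H→1, J→2, D→3, X→4, W→5, V→6, T→7
second ordering as positions: [5, 4, 1, 3, 6, 2, 7]
Discordant pairs = inversions in this position sequence.
5: 4, 1, 3, 2 → 4
4: 1, 3, 2 → 3
1: 0
3: 2 → 1
6: 2 → 1
2: 0
7: 0
Total: 4 + 3 + 0 + 1 + 1 + 0 + 0 = 9

9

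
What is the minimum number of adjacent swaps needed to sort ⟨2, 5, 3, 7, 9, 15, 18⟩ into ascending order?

Minimum adjacent swaps = number of inversions (each swap of adjacent out-of-order elements removes one inversion and no swap can remove more).
Count inversions — for each element, later elements that are smaller:
2: none → 0
5: 3 → 1
3: none → 0
7: none → 0
9: none → 0
15: none → 0
18: none → 0
Total inversions: 0 + 1 + 0 + 0 + 0 + 0 + 0 = 1

Swaps: 1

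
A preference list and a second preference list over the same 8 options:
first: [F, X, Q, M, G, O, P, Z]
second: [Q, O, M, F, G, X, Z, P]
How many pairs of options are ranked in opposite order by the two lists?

Assign each item its position (1..8) in the first ordering, then rewrite the second ordering as that position sequence:
positions: F→1, X→2, Q→3, M→4, G→5, O→6, P→7, Z→8
second ordering as positions: [3, 6, 4, 1, 5, 2, 8, 7]
Discordant pairs = inversions in this position sequence.
3: 1, 2 → 2
6: 4, 1, 5, 2 → 4
4: 1, 2 → 2
1: 0
5: 2 → 1
2: 0
8: 7 → 1
7: 0
Total: 2 + 4 + 2 + 0 + 1 + 0 + 1 + 0 = 10

Pairs: 10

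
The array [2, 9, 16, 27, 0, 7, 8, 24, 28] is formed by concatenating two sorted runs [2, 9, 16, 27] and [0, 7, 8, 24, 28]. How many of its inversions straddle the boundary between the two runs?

Count, for every r in R, how many entries of L exceed r:
r = 0: 2, 9, 16, 27 → 4
r = 7: 9, 16, 27 → 3
r = 8: 9, 16, 27 → 3
r = 24: 27 → 1
r = 28: none → 0
Cross-inversions: 4 + 3 + 3 + 1 + 0 = 11

11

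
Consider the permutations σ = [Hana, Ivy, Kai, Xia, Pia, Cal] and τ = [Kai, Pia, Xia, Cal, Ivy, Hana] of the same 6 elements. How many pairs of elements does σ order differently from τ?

Assign each item its position (1..6) in the first ordering, then rewrite the second ordering as that position sequence:
positions: Hana→1, Ivy→2, Kai→3, Xia→4, Pia→5, Cal→6
second ordering as positions: [3, 5, 4, 6, 2, 1]
Discordant pairs = inversions in this position sequence.
3: 2, 1 → 2
5: 4, 2, 1 → 3
4: 2, 1 → 2
6: 2, 1 → 2
2: 1 → 1
1: 0
Total: 2 + 3 + 2 + 2 + 1 + 0 = 10

10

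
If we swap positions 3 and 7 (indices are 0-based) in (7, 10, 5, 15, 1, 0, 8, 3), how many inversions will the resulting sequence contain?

15

Positions 3 and 7 hold 15 and 3; after swapping, the array is [7, 10, 5, 3, 1, 0, 8, 15].
Element-by-element contributions:
7: 4
10: 5
5: 3
3: 2
1: 1
0: 0
8: 0
15: 0
Sum: 4 + 5 + 3 + 2 + 1 + 0 + 0 + 0 = 15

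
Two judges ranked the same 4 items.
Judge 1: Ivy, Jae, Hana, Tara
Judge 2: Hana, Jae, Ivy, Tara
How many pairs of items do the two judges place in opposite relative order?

Assign each item its position (1..4) in the first ordering, then rewrite the second ordering as that position sequence:
positions: Ivy→1, Jae→2, Hana→3, Tara→4
second ordering as positions: [3, 2, 1, 4]
Discordant pairs = inversions in this position sequence.
3: 2, 1 → 2
2: 1 → 1
1: 0
4: 0
Total: 2 + 1 + 0 + 0 = 3

3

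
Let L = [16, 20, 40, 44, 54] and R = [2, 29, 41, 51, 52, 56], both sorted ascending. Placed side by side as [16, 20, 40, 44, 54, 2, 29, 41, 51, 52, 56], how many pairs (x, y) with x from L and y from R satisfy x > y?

12

For each element r of the right run, count left-run elements greater than r:
r = 2: 16, 20, 40, 44, 54 → 5
r = 29: 40, 44, 54 → 3
r = 41: 44, 54 → 2
r = 51: 54 → 1
r = 52: 54 → 1
r = 56: none → 0
Cross-inversions: 5 + 3 + 2 + 1 + 1 + 0 = 12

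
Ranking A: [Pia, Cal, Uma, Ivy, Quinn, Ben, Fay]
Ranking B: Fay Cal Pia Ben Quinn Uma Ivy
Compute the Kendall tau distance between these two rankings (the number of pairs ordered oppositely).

12 discordant pairs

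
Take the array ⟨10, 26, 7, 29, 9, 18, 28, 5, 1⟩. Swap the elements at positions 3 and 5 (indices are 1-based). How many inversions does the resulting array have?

Positions 3 and 5 hold 7 and 9; after swapping, the array is [10, 26, 9, 29, 7, 18, 28, 5, 1].
For each element, count later entries that are smaller:
10 → 9, 7, 5, 1 → 4
26 → 9, 7, 18, 5, 1 → 5
9 → 7, 5, 1 → 3
29 → 7, 18, 28, 5, 1 → 5
7 → 5, 1 → 2
18 → 5, 1 → 2
28 → 5, 1 → 2
5 → 1 → 1
1 → none → 0
Sum: 4 + 5 + 3 + 5 + 2 + 2 + 2 + 1 + 0 = 24

24 inversions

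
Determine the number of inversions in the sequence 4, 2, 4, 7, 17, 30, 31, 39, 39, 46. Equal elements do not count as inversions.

Sweep left to right; for each value list the smaller values that follow it:
4 → 2 → 1
2 → none → 0
4 → none → 0
7 → none → 0
17 → none → 0
30 → none → 0
31 → none → 0
39 → none → 0
39 → none → 0
46 → none → 0
Sum: 1 + 0 + 0 + 0 + 0 + 0 + 0 + 0 + 0 + 0 = 1

1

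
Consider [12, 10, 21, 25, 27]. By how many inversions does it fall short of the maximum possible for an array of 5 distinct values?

Maximum inversions for 5 distinct elements is C(5, 2) = 5·4/2 = 10.
Current inversions — for each element, count later smaller elements:
12: 1
10: 0
21: 0
25: 0
27: 0
Current total: 1 + 0 + 0 + 0 + 0 = 1
Shortfall: 10 − 1 = 9

9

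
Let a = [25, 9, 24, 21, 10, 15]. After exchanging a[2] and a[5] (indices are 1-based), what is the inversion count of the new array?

There are 11 inversions.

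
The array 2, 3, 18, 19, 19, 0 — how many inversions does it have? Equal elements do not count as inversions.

5

Sweep left to right; for each value list the smaller values that follow it:
2: 1
3: 1
18: 1
19: 1
19: 1
0: 0
Sum: 1 + 1 + 1 + 1 + 1 + 0 = 5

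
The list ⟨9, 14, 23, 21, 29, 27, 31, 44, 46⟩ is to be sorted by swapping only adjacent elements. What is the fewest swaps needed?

Minimum adjacent swaps = number of inversions (each swap of adjacent out-of-order elements removes one inversion and no swap can remove more).
Count inversions — for each element, later elements that are smaller:
9: none → 0
14: none → 0
23: 21 → 1
21: none → 0
29: 27 → 1
27: none → 0
31: none → 0
44: none → 0
46: none → 0
Total inversions: 0 + 0 + 1 + 0 + 1 + 0 + 0 + 0 + 0 = 2

There are 2 adjacent swaps.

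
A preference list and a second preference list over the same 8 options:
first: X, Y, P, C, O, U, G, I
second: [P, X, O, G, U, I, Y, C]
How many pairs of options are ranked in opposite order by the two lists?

Pairs: 11

Assign each item its position (1..8) in the first ordering, then rewrite the second ordering as that position sequence:
positions: X→1, Y→2, P→3, C→4, O→5, U→6, G→7, I→8
second ordering as positions: [3, 1, 5, 7, 6, 8, 2, 4]
Discordant pairs = inversions in this position sequence.
3: 1, 2 → 2
1: 0
5: 2, 4 → 2
7: 6, 2, 4 → 3
6: 2, 4 → 2
8: 2, 4 → 2
2: 0
4: 0
Total: 2 + 0 + 2 + 3 + 2 + 2 + 0 + 0 = 11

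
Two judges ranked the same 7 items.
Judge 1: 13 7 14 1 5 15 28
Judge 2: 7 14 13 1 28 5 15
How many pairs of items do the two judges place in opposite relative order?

Assign each item its position (1..7) in the first ordering, then rewrite the second ordering as that position sequence:
positions: 13→1, 7→2, 14→3, 1→4, 5→5, 15→6, 28→7
second ordering as positions: [2, 3, 1, 4, 7, 5, 6]
Discordant pairs = inversions in this position sequence.
2: 1 → 1
3: 1 → 1
1: 0
4: 0
7: 5, 6 → 2
5: 0
6: 0
Total: 1 + 1 + 0 + 0 + 2 + 0 + 0 = 4

4 discordant pairs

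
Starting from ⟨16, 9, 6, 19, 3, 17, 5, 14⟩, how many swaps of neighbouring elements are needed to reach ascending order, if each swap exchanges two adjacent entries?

16

The minimum number of adjacent swaps to sort an array equals its inversion count, since every such swap removes exactly one inversion.
Count inversions — for each element, later elements that are smaller:
16: 9, 6, 3, 5, 14 → 5
9: 6, 3, 5 → 3
6: 3, 5 → 2
19: 3, 17, 5, 14 → 4
3: none → 0
17: 5, 14 → 2
5: none → 0
14: none → 0
Total inversions: 5 + 3 + 2 + 4 + 0 + 2 + 0 + 0 = 16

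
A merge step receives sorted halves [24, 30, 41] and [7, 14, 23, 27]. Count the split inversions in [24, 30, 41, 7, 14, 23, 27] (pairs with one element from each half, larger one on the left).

Cross-inversions: 11

For each element r of the right run, count left-run elements greater than r:
r = 7: 24, 30, 41 → 3
r = 14: 24, 30, 41 → 3
r = 23: 24, 30, 41 → 3
r = 27: 30, 41 → 2
Cross-inversions: 3 + 3 + 3 + 2 = 11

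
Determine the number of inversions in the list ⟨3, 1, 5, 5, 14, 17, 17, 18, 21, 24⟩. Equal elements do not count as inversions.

Count, for each position, how many later elements it exceeds:
3 → 1 → 1
1 → none → 0
5 → none → 0
5 → none → 0
14 → none → 0
17 → none → 0
17 → none → 0
18 → none → 0
21 → none → 0
24 → none → 0
Sum: 1 + 0 + 0 + 0 + 0 + 0 + 0 + 0 + 0 + 0 = 1

1 out-of-order pair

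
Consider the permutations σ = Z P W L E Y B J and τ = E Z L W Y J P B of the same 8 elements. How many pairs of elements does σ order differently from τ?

10 discordant pairs

Assign each item its position (1..8) in the first ordering, then rewrite the second ordering as that position sequence:
positions: Z→1, P→2, W→3, L→4, E→5, Y→6, B→7, J→8
second ordering as positions: [5, 1, 4, 3, 6, 8, 2, 7]
Discordant pairs = inversions in this position sequence.
5: 1, 4, 3, 2 → 4
1: 0
4: 3, 2 → 2
3: 2 → 1
6: 2 → 1
8: 2, 7 → 2
2: 0
7: 0
Total: 4 + 0 + 2 + 1 + 1 + 2 + 0 + 0 = 10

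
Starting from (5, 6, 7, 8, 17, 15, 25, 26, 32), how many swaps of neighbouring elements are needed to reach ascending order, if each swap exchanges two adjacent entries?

1 swap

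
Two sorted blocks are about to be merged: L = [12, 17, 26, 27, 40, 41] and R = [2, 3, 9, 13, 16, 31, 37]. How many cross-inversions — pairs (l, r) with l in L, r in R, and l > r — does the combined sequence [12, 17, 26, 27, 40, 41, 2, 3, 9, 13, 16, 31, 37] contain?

Take each right-half value and tally the left-half values above it:
r = 2: 12, 17, 26, 27, 40, 41 → 6
r = 3: 12, 17, 26, 27, 40, 41 → 6
r = 9: 12, 17, 26, 27, 40, 41 → 6
r = 13: 17, 26, 27, 40, 41 → 5
r = 16: 17, 26, 27, 40, 41 → 5
r = 31: 40, 41 → 2
r = 37: 40, 41 → 2
Cross-inversions: 6 + 6 + 6 + 5 + 5 + 2 + 2 = 32

32 split inversions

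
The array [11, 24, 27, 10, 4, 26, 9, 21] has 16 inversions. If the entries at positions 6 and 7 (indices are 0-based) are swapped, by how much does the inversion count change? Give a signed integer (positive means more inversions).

+1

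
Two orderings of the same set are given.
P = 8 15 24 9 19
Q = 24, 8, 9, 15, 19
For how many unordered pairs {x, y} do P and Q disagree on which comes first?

3

Assign each item its position (1..5) in the first ordering, then rewrite the second ordering as that position sequence:
positions: 8→1, 15→2, 24→3, 9→4, 19→5
second ordering as positions: [3, 1, 4, 2, 5]
Discordant pairs = inversions in this position sequence.
3: 1, 2 → 2
1: 0
4: 2 → 1
2: 0
5: 0
Total: 2 + 0 + 1 + 0 + 0 = 3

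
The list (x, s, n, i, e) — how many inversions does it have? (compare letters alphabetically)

Inversions: 10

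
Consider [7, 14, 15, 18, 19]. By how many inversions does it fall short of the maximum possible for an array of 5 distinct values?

10

Maximum inversions for 5 distinct elements is C(5, 2) = 5·4/2 = 10.
Current inversions — for each element, count later smaller elements:
7: 0
14: 0
15: 0
18: 0
19: 0
Current total: 0 + 0 + 0 + 0 + 0 = 0
Shortfall: 10 − 0 = 10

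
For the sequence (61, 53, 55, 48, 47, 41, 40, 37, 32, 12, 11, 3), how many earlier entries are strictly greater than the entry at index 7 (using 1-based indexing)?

6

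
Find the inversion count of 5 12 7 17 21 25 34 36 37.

1 out-of-order pair

For each element, count later entries that are smaller:
5 → none → 0
12 → 7 → 1
7 → none → 0
17 → none → 0
21 → none → 0
25 → none → 0
34 → none → 0
36 → none → 0
37 → none → 0
Sum: 0 + 1 + 0 + 0 + 0 + 0 + 0 + 0 + 0 = 1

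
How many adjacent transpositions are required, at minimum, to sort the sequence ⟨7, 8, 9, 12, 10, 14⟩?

Each adjacent swap fixes exactly one inversion, so the minimum swap count equals the number of inversions.
Count inversions — for each element, later elements that are smaller:
7: none → 0
8: none → 0
9: none → 0
12: 10 → 1
10: none → 0
14: none → 0
Total inversions: 0 + 0 + 0 + 1 + 0 + 0 = 1

1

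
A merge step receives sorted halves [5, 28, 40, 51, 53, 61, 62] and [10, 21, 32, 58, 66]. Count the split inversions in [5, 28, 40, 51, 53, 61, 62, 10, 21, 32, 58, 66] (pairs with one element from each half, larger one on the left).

For each element r of the right run, count left-run elements greater than r:
r = 10: 28, 40, 51, 53, 61, 62 → 6
r = 21: 28, 40, 51, 53, 61, 62 → 6
r = 32: 40, 51, 53, 61, 62 → 5
r = 58: 61, 62 → 2
r = 66: none → 0
Cross-inversions: 6 + 6 + 5 + 2 + 0 = 19

19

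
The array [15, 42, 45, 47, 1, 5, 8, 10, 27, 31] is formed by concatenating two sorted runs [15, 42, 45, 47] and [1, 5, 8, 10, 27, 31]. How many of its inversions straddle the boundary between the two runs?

There are 22 split inversions.

For each element r of the right run, count left-run elements greater than r:
r = 1: 15, 42, 45, 47 → 4
r = 5: 15, 42, 45, 47 → 4
r = 8: 15, 42, 45, 47 → 4
r = 10: 15, 42, 45, 47 → 4
r = 27: 42, 45, 47 → 3
r = 31: 42, 45, 47 → 3
Cross-inversions: 4 + 4 + 4 + 4 + 3 + 3 = 22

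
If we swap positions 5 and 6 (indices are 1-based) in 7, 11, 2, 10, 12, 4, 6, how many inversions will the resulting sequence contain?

10 inversions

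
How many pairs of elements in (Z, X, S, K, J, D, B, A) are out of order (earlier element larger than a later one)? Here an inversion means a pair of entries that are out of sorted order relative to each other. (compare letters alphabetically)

28

Sweep left to right; for each value list the smaller values that follow it:
Z: 7
X: 6
S: 5
K: 4
J: 3
D: 2
B: 1
A: 0
Sum: 7 + 6 + 5 + 4 + 3 + 2 + 1 + 0 = 28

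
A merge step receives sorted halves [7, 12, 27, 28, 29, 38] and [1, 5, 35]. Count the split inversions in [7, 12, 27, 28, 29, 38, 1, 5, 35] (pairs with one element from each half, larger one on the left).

13 cross-inversions

Take each right-half value and tally the left-half values above it:
r = 1: 7, 12, 27, 28, 29, 38 → 6
r = 5: 7, 12, 27, 28, 29, 38 → 6
r = 35: 38 → 1
Cross-inversions: 6 + 6 + 1 = 13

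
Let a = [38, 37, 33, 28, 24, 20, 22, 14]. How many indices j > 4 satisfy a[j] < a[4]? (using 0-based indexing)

The element at index 4 is 24.
Elements after it: 20, 22, 14
Those smaller than 24: 20, 22, 14

3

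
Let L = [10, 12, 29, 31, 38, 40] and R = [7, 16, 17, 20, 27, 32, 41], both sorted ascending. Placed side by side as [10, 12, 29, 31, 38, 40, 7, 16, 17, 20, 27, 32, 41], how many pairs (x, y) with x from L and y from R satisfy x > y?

Take each right-half value and tally the left-half values above it:
r = 7: 10, 12, 29, 31, 38, 40 → 6
r = 16: 29, 31, 38, 40 → 4
r = 17: 29, 31, 38, 40 → 4
r = 20: 29, 31, 38, 40 → 4
r = 27: 29, 31, 38, 40 → 4
r = 32: 38, 40 → 2
r = 41: none → 0
Cross-inversions: 6 + 4 + 4 + 4 + 4 + 2 + 0 = 24

24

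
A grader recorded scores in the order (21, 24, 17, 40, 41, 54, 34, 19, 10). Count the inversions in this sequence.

Count, for each position, how many later elements it exceeds:
21 → 17, 19, 10 → 3
24 → 17, 19, 10 → 3
17 → 10 → 1
40 → 34, 19, 10 → 3
41 → 34, 19, 10 → 3
54 → 34, 19, 10 → 3
34 → 19, 10 → 2
19 → 10 → 1
10 → none → 0
Sum: 3 + 3 + 1 + 3 + 3 + 3 + 2 + 1 + 0 = 19

19 inversions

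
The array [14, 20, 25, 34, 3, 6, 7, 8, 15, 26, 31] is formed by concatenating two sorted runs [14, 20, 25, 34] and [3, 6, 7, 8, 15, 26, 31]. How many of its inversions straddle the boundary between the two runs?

For each element r of the right run, count left-run elements greater than r:
r = 3: 14, 20, 25, 34 → 4
r = 6: 14, 20, 25, 34 → 4
r = 7: 14, 20, 25, 34 → 4
r = 8: 14, 20, 25, 34 → 4
r = 15: 20, 25, 34 → 3
r = 26: 34 → 1
r = 31: 34 → 1
Cross-inversions: 4 + 4 + 4 + 4 + 3 + 1 + 1 = 21

21 split inversions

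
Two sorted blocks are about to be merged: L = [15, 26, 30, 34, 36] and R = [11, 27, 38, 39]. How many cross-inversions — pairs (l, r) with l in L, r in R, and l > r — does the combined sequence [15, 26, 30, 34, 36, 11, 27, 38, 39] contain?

8 cross-inversions

For each element r of the right run, count left-run elements greater than r:
r = 11: 15, 26, 30, 34, 36 → 5
r = 27: 30, 34, 36 → 3
r = 38: none → 0
r = 39: none → 0
Cross-inversions: 5 + 3 + 0 + 0 = 8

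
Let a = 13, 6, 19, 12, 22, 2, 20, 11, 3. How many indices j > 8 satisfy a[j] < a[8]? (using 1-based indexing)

The element at index 8 is 11.
Elements after it: 3
Those smaller than 11: 3

1 such element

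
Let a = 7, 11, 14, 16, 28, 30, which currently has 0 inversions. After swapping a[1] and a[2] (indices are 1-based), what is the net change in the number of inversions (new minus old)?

+1

Positions 1 and 2 hold 7 and 11; after swapping, the array is [11, 7, 14, 16, 28, 30].
For each element, count later entries that are smaller:
11 → 7 → 1
7 → none → 0
14 → none → 0
16 → none → 0
28 → none → 0
30 → none → 0
Sum: 1 + 0 + 0 + 0 + 0 + 0 = 1
Change: 1 − 0 = +1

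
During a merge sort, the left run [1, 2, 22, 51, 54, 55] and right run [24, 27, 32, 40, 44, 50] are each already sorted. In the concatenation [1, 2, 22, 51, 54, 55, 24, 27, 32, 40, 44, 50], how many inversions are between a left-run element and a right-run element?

Count, for every r in R, how many entries of L exceed r:
r = 24: 51, 54, 55 → 3
r = 27: 51, 54, 55 → 3
r = 32: 51, 54, 55 → 3
r = 40: 51, 54, 55 → 3
r = 44: 51, 54, 55 → 3
r = 50: 51, 54, 55 → 3
Cross-inversions: 3 + 3 + 3 + 3 + 3 + 3 = 18

There are 18 split inversions.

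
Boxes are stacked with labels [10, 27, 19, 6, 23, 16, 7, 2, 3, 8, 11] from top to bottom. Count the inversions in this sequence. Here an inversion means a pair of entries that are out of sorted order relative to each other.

36

Element-by-element contributions:
10: 5
27: 9
19: 7
6: 2
23: 6
16: 5
7: 2
2: 0
3: 0
8: 0
11: 0
Sum: 5 + 9 + 7 + 2 + 6 + 5 + 2 + 0 + 0 + 0 + 0 = 36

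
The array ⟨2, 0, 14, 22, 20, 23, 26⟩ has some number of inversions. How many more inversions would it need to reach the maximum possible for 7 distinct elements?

19 inversions short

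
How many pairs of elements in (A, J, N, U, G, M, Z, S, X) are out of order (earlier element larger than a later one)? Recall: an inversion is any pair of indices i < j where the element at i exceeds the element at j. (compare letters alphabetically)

8

Element-by-element contributions:
A: 0
J: 1
N: 2
U: 3
G: 0
M: 0
Z: 2
S: 0
X: 0
Sum: 0 + 1 + 2 + 3 + 0 + 0 + 2 + 0 + 0 = 8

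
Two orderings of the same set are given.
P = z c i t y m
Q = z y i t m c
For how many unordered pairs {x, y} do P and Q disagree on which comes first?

6 disagreeing pairs

Assign each item its position (1..6) in the first ordering, then rewrite the second ordering as that position sequence:
positions: z→1, c→2, i→3, t→4, y→5, m→6
second ordering as positions: [1, 5, 3, 4, 6, 2]
Discordant pairs = inversions in this position sequence.
1: 0
5: 3, 4, 2 → 3
3: 2 → 1
4: 2 → 1
6: 2 → 1
2: 0
Total: 0 + 3 + 1 + 1 + 1 + 0 = 6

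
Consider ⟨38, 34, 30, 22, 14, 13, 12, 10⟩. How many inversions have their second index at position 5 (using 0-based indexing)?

5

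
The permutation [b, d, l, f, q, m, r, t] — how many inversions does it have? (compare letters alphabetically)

2 out-of-order pairs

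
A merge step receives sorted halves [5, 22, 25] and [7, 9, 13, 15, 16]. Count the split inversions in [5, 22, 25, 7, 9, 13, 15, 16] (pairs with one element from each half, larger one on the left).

10

Take each right-half value and tally the left-half values above it:
r = 7: 22, 25 → 2
r = 9: 22, 25 → 2
r = 13: 22, 25 → 2
r = 15: 22, 25 → 2
r = 16: 22, 25 → 2
Cross-inversions: 2 + 2 + 2 + 2 + 2 = 10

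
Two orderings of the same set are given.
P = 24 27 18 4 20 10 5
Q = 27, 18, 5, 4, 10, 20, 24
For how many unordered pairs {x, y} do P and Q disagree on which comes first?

Assign each item its position (1..7) in the first ordering, then rewrite the second ordering as that position sequence:
positions: 24→1, 27→2, 18→3, 4→4, 20→5, 10→6, 5→7
second ordering as positions: [2, 3, 7, 4, 6, 5, 1]
Discordant pairs = inversions in this position sequence.
2: 1 → 1
3: 1 → 1
7: 4, 6, 5, 1 → 4
4: 1 → 1
6: 5, 1 → 2
5: 1 → 1
1: 0
Total: 1 + 1 + 4 + 1 + 2 + 1 + 0 = 10

Disagreeing pairs: 10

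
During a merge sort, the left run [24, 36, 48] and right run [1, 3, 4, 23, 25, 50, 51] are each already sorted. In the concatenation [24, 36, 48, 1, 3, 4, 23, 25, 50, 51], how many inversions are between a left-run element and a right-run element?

For each element r of the right run, count left-run elements greater than r:
r = 1: 24, 36, 48 → 3
r = 3: 24, 36, 48 → 3
r = 4: 24, 36, 48 → 3
r = 23: 24, 36, 48 → 3
r = 25: 36, 48 → 2
r = 50: none → 0
r = 51: none → 0
Cross-inversions: 3 + 3 + 3 + 3 + 2 + 0 + 0 = 14

14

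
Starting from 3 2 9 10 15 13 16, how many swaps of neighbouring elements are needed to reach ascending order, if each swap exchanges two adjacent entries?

There are 2 adjacent swaps.

Minimum adjacent swaps = number of inversions (each swap of adjacent out-of-order elements removes one inversion and no swap can remove more).
Count inversions — for each element, later elements that are smaller:
3: 2 → 1
2: none → 0
9: none → 0
10: none → 0
15: 13 → 1
13: none → 0
16: none → 0
Total inversions: 1 + 0 + 0 + 0 + 1 + 0 + 0 = 2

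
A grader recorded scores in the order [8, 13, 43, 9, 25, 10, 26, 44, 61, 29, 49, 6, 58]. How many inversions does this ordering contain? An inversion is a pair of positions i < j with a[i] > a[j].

For each element, count later entries that are smaller:
8: 1
13: 3
43: 6
9: 1
25: 2
10: 1
26: 1
44: 2
61: 4
29: 1
49: 1
6: 0
58: 0
Sum: 1 + 3 + 6 + 1 + 2 + 1 + 1 + 2 + 4 + 1 + 1 + 0 + 0 = 23

There are 23 inversions.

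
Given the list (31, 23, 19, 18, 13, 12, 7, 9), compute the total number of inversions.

27 inversions

Element-by-element contributions:
31: 7
23: 6
19: 5
18: 4
13: 3
12: 2
7: 0
9: 0
Sum: 7 + 6 + 5 + 4 + 3 + 2 + 0 + 0 = 27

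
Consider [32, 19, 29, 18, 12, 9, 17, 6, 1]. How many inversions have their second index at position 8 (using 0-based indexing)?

8 such elements

The element at index 8 is 1.
Elements before it: 32, 19, 29, 18, 12, 9, 17, 6
Those larger than 1: 32, 19, 29, 18, 12, 9, 17, 6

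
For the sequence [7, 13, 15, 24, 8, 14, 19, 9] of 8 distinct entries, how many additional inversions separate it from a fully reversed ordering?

17

Maximum inversions for 8 distinct elements is C(8, 2) = 8·7/2 = 28.
Current inversions — for each element, count later smaller elements:
7: 0
13: 2
15: 3
24: 4
8: 0
14: 1
19: 1
9: 0
Current total: 0 + 2 + 3 + 4 + 0 + 1 + 1 + 0 = 11
Shortfall: 28 − 11 = 17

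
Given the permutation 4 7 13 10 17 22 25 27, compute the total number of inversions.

Element-by-element contributions:
4 → none → 0
7 → none → 0
13 → 10 → 1
10 → none → 0
17 → none → 0
22 → none → 0
25 → none → 0
27 → none → 0
Sum: 0 + 0 + 1 + 0 + 0 + 0 + 0 + 0 = 1

1 out-of-order pair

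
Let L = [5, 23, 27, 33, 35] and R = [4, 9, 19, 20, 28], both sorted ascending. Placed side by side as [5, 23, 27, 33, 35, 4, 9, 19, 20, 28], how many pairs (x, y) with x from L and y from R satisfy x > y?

19

For each element r of the right run, count left-run elements greater than r:
r = 4: 5, 23, 27, 33, 35 → 5
r = 9: 23, 27, 33, 35 → 4
r = 19: 23, 27, 33, 35 → 4
r = 20: 23, 27, 33, 35 → 4
r = 28: 33, 35 → 2
Cross-inversions: 5 + 4 + 4 + 4 + 2 = 19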